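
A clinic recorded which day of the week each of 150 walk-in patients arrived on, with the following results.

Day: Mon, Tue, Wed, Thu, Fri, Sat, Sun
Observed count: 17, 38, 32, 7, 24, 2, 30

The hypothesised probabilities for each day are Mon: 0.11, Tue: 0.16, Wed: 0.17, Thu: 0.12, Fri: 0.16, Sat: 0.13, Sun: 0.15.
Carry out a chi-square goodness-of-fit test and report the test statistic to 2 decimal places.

34.77

Expected counts E_i = n·p_i: 150×0.11 = 16.5, 150×0.16 = 24, 150×0.17 = 25.5, 150×0.12 = 18, 150×0.16 = 24, 150×0.13 = 19.5, 150×0.15 = 22.5.
χ² = (17−16.5)²/16.5 + (38−24)²/24 + (32−25.5)²/25.5 + (7−18)²/18 + (24−24)²/24 + (2−19.5)²/19.5 + (30−22.5)²/22.5
   = 0.015 + 8.167 + 1.657 + 6.722 + 0.000 + 15.705 + 2.500
Sum = 34.77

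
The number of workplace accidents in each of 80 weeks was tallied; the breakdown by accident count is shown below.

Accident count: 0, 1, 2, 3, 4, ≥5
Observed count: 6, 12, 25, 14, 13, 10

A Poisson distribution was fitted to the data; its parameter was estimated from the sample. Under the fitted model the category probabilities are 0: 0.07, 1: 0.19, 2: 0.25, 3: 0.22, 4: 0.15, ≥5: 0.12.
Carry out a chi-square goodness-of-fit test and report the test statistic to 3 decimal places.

Expected counts E_i = n·p_i: 80×0.07 = 5.6, 80×0.19 = 15.2, 80×0.25 = 20, 80×0.22 = 17.6, 80×0.15 = 12, 80×0.12 = 9.6.
0: (6 − 5.6)²/5.6 = 0.16/5.6 = 0.0286
1: (12 − 15.2)²/15.2 = 10.24/15.2 = 0.6737
2: (25 − 20)²/20 = 25/20 = 1.2500
3: (14 − 17.6)²/17.6 = 12.96/17.6 = 0.7364
4: (13 − 12)²/12 = 1/12 = 0.0833
≥5: (10 − 9.6)²/9.6 = 0.16/9.6 = 0.0167
Sum = 2.789

2.789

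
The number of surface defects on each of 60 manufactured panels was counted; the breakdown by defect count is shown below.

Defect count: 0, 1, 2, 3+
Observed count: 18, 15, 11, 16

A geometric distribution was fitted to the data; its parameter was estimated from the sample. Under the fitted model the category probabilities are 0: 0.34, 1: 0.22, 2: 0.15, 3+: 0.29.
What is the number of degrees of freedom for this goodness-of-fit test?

There are k = 4 categories and 1 parameter estimated from the data, so df = 4 − 1 − 1 = 2.

2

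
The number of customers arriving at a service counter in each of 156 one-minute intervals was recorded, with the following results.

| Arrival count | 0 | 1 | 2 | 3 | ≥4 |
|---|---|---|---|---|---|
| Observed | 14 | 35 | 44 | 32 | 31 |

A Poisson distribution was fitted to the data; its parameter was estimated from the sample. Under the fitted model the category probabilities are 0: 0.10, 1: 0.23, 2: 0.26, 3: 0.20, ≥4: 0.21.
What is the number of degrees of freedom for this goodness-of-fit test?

There are k = 5 categories and 1 parameter estimated from the data, so df = 5 − 1 − 1 = 3.

3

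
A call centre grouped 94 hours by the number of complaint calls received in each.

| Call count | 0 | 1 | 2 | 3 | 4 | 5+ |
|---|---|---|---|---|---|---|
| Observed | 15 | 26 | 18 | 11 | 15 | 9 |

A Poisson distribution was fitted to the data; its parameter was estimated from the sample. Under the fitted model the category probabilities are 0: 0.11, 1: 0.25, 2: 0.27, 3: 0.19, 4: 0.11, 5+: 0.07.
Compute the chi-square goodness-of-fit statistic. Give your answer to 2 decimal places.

10.14

Expected counts E_i = n·p_i: 94×0.11 = 10.34, 94×0.25 = 23.5, 94×0.27 = 25.38, 94×0.19 = 17.86, 94×0.11 = 10.34, 94×0.07 = 6.58.
cat         O        E   (O−E)²/E
0          15    10.34      2.100
1          26     23.5      0.266
2          18    25.38      2.146
3          11    17.86      2.635
4          15    10.34      2.100
5+          9     6.58      0.890
Sum = 10.14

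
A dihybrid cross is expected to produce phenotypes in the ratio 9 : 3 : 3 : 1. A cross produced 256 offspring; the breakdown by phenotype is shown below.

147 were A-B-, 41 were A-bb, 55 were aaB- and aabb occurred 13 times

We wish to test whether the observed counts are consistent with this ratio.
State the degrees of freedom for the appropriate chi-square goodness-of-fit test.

There are k = 4 categories and no parameters were estimated from the data, so df = 4 − 1 = 3.

3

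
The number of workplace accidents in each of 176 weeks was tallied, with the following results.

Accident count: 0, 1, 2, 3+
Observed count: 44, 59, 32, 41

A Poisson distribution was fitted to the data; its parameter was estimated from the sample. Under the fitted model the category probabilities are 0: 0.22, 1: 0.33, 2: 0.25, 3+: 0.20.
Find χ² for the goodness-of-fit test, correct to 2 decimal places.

4.96

Expected counts E_i = n·p_i: 176×0.22 = 38.72, 176×0.33 = 58.08, 176×0.25 = 44, 176×0.20 = 35.2.
cat         O        E   (O−E)²/E
0          44    38.72      0.720
1          59    58.08      0.015
2          32       44      3.273
3+         41     35.2      0.956
Sum = 4.96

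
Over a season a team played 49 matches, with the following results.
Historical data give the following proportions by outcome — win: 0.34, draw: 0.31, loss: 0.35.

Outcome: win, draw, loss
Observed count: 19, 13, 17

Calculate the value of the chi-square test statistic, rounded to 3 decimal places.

Expected counts E_i = n·p_i: 49×0.34 = 16.66, 49×0.31 = 15.19, 49×0.35 = 17.15.
cat         O        E   (O−E)²/E
win        19    16.66     0.3287
draw       13    15.19     0.3157
loss       17    17.15     0.0013
Sum = 0.646

0.646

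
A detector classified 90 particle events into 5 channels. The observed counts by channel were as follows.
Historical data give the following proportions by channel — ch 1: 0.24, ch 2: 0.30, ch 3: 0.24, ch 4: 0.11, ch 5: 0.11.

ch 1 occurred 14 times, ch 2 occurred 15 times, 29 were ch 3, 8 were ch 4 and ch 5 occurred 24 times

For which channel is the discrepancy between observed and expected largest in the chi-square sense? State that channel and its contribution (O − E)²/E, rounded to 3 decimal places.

ch 5, 20.082

Expected counts E_i = n·p_i: 90×0.24 = 21.6, 90×0.30 = 27, 90×0.24 = 21.6, 90×0.11 = 9.9, 90×0.11 = 9.9.
χ² = (14−21.6)²/21.6 + (15−27)²/27 + (29−21.6)²/21.6 + (8−9.9)²/9.9 + (24−9.9)²/9.9
   = 2.6741 + 5.3333 + 2.5352 + 0.3646 + 20.0818
The largest term is for ch 5: 20.082.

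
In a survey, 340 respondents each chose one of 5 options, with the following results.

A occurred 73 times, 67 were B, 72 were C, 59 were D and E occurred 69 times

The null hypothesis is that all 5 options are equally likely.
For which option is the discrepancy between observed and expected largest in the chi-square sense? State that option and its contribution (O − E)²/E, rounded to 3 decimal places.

Under H₀ each category has probability 1/5, so each expected count is 340/5 = 68.
cat         O        E   (O−E)²/E
A          73       68     0.3676
B          67       68     0.0147
C          72       68     0.2353
D          59       68     1.1912
E          69       68     0.0147
The largest term is for D: 1.191.

D, 1.191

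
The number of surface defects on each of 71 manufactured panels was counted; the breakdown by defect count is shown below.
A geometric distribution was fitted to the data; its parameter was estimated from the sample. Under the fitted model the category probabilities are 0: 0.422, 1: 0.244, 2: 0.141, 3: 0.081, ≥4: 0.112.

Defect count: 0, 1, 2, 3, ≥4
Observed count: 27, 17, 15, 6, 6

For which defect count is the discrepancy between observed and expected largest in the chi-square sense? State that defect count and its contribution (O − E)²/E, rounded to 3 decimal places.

2, 2.486

Expected counts E_i = n·p_i: 71×0.422 = 29.962, 71×0.244 = 17.324, 71×0.141 = 10.011, 71×0.081 = 5.751, 71×0.112 = 7.952.
χ² = (27−29.962)²/29.962 + (17−17.324)²/17.324 + (15−10.011)²/10.011 + (6−5.751)²/5.751 + (6−7.952)²/7.952
   = 0.2928 + 0.0061 + 2.4863 + 0.0108 + 0.4792
The largest term is for 2: 2.486.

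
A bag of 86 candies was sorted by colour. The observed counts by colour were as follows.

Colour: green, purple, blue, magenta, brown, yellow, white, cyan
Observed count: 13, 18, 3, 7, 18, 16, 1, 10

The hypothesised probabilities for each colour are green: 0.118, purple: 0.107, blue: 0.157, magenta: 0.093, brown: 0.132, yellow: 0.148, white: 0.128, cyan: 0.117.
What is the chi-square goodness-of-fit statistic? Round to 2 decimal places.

31.34

Expected counts E_i = n·p_i: 86×0.118 = 10.148, 86×0.107 = 9.202, 86×0.157 = 13.502, 86×0.093 = 7.998, 86×0.132 = 11.352, 86×0.148 = 12.728, 86×0.128 = 11.008, 86×0.117 = 10.062.
green: (13 − 10.148)²/10.148 = 8.133904/10.148 = 0.802
purple: (18 − 9.202)²/9.202 = 77.404804/9.202 = 8.412
blue: (3 − 13.502)²/13.502 = 110.292004/13.502 = 8.169
magenta: (7 − 7.998)²/7.998 = 0.996004/7.998 = 0.125
brown: (18 − 11.352)²/11.352 = 44.195904/11.352 = 3.893
yellow: (16 − 12.728)²/12.728 = 10.705984/12.728 = 0.841
white: (1 − 11.008)²/11.008 = 100.160064/11.008 = 9.099
cyan: (10 − 10.062)²/10.062 = 0.003844/10.062 = 0.000
Sum = 31.34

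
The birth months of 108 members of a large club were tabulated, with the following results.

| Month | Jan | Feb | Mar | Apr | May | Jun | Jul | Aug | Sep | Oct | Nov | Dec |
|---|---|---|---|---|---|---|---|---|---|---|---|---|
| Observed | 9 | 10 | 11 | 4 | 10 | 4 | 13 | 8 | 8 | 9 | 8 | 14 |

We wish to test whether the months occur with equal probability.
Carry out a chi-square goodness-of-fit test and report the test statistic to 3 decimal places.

11.111

Expected count for each of the 12 categories: 108/12 = 9.
Jan: (9 − 9)²/9 = 0/9 = 0.0000
Feb: (10 − 9)²/9 = 1/9 = 0.1111
Mar: (11 − 9)²/9 = 4/9 = 0.4444
Apr: (4 − 9)²/9 = 25/9 = 2.7778
May: (10 − 9)²/9 = 1/9 = 0.1111
Jun: (4 − 9)²/9 = 25/9 = 2.7778
Jul: (13 − 9)²/9 = 16/9 = 1.7778
Aug: (8 − 9)²/9 = 1/9 = 0.1111
Sep: (8 − 9)²/9 = 1/9 = 0.1111
Oct: (9 − 9)²/9 = 0/9 = 0.0000
Nov: (8 − 9)²/9 = 1/9 = 0.1111
Dec: (14 − 9)²/9 = 25/9 = 2.7778
Sum = 11.111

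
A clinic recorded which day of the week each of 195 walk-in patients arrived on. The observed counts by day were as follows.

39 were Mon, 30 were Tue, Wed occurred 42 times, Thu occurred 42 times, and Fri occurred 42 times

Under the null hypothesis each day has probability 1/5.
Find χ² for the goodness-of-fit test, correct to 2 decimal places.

2.77

Under H₀ each category has probability 1/5, so each expected count is 195/5 = 39.
χ² = (39−39)²/39 + (30−39)²/39 + (42−39)²/39 + (42−39)²/39 + (42−39)²/39
   = 0.000 + 2.077 + 0.231 + 0.231 + 0.231
Sum = 2.77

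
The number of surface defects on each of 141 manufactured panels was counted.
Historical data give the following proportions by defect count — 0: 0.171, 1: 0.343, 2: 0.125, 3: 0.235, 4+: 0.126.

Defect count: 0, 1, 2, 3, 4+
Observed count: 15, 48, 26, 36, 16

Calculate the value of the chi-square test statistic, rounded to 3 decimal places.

7.848

Expected counts E_i = n·p_i: 141×0.171 = 24.111, 141×0.343 = 48.363, 141×0.125 = 17.625, 141×0.235 = 33.135, 141×0.126 = 17.766.
cat         O        E   (O−E)²/E
0          15   24.111     3.4428
1          48   48.363     0.0027
2          26   17.625     3.9796
3          36   33.135     0.2477
4+         16   17.766     0.1755
Sum = 7.848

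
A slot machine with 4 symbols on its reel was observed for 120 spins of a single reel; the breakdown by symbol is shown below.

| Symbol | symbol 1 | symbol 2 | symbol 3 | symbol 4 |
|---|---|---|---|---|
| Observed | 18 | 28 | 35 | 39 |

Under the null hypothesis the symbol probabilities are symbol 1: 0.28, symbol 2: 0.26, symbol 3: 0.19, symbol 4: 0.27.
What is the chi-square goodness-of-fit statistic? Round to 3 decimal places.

15.444

Expected counts E_i = n·p_i: 120×0.28 = 33.6, 120×0.26 = 31.2, 120×0.19 = 22.8, 120×0.27 = 32.4.
cat           O        E   (O−E)²/E
symbol 1     18     33.6     7.2429
symbol 2     28     31.2     0.3282
symbol 3     35     22.8     6.5281
symbol 4     39     32.4     1.3444
Sum = 15.444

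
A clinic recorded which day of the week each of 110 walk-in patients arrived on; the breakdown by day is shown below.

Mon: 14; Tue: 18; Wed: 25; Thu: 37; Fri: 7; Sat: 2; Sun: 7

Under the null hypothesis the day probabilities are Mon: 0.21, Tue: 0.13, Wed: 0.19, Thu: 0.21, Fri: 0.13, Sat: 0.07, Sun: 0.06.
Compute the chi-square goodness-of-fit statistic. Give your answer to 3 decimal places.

21.681

Expected counts E_i = n·p_i: 110×0.21 = 23.1, 110×0.13 = 14.3, 110×0.19 = 20.9, 110×0.21 = 23.1, 110×0.13 = 14.3, 110×0.07 = 7.7, 110×0.06 = 6.6.
χ² = (14−23.1)²/23.1 + (18−14.3)²/14.3 + (25−20.9)²/20.9 + (37−23.1)²/23.1 + (7−14.3)²/14.3 + (2−7.7)²/7.7 + (7−6.6)²/6.6
   = 3.5848 + 0.9573 + 0.8043 + 8.3641 + 3.7266 + 4.2195 + 0.0242
Sum = 21.681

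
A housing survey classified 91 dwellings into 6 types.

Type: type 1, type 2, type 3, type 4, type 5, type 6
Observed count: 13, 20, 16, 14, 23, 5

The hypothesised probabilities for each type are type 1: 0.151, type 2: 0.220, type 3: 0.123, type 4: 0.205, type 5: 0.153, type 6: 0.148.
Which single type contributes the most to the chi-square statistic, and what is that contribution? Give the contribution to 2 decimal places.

Expected counts E_i = n·p_i: 91×0.151 = 13.741, 91×0.220 = 20.02, 91×0.123 = 11.193, 91×0.205 = 18.655, 91×0.153 = 13.923, 91×0.148 = 13.468.
type 1: (13 − 13.741)²/13.741 = 0.549081/13.741 = 0.040
type 2: (20 − 20.02)²/20.02 = 0.0004/20.02 = 0.000
type 3: (16 − 11.193)²/11.193 = 23.107249/11.193 = 2.064
type 4: (14 − 18.655)²/18.655 = 21.669025/18.655 = 1.162
type 5: (23 − 13.923)²/13.923 = 82.391929/13.923 = 5.918
type 6: (5 − 13.468)²/13.468 = 71.707024/13.468 = 5.324
The largest term is for type 5: 5.92.

type 5, 5.92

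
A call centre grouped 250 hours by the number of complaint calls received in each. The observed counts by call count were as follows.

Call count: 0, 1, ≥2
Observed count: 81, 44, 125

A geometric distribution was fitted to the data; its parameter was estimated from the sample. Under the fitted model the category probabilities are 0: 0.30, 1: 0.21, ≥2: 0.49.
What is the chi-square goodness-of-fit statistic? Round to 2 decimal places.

Expected counts E_i = n·p_i: 250×0.30 = 75, 250×0.21 = 52.5, 250×0.49 = 122.5.
cat         O        E   (O−E)²/E
0          81       75      0.480
1          44     52.5      1.376
≥2        125    122.5      0.051
Sum = 1.91

1.91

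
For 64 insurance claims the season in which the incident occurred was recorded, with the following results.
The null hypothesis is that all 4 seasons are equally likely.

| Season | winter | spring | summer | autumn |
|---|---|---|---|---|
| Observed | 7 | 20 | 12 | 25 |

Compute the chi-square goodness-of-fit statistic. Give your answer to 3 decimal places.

Expected count for each of the 4 categories: 64/4 = 16.
χ² = (7−16)²/16 + (20−16)²/16 + (12−16)²/16 + (25−16)²/16
   = 5.0625 + 1.0000 + 1.0000 + 5.0625
Sum = 12.125

12.125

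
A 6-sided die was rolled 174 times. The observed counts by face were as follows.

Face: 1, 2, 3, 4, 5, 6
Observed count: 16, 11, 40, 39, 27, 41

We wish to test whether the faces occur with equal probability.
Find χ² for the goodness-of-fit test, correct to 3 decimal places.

29.724

Expected count for each of the 6 categories: 174/6 = 29.
χ² = (16−29)²/29 + (11−29)²/29 + (40−29)²/29 + (39−29)²/29 + (27−29)²/29 + (41−29)²/29
   = 5.8276 + 11.1724 + 4.1724 + 3.4483 + 0.1379 + 4.9655
Sum = 29.724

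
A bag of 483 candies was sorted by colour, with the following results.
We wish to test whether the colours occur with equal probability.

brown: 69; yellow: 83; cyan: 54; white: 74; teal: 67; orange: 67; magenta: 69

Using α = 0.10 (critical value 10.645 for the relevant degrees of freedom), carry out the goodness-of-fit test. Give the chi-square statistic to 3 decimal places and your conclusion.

Expected count for each of the 7 categories: 483/7 = 69.
brown: (69 − 69)²/69 = 0/69 = 0.0000
yellow: (83 − 69)²/69 = 196/69 = 2.8406
cyan: (54 − 69)²/69 = 225/69 = 3.2609
white: (74 − 69)²/69 = 25/69 = 0.3623
teal: (67 − 69)²/69 = 4/69 = 0.0580
orange: (67 − 69)²/69 = 4/69 = 0.0580
magenta: (69 − 69)²/69 = 0/69 = 0.0000
Sum = 6.580
df = 6. Since 6.580 < 10.645, we do not reject H₀.

6.580; do not reject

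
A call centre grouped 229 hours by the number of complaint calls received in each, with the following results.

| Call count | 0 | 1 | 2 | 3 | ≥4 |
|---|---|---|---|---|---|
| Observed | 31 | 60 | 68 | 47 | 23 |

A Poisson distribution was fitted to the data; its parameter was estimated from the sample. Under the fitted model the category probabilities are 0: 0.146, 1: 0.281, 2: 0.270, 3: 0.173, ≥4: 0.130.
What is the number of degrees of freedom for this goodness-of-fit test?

3

There are k = 5 categories and 1 parameter estimated from the data, so df = 5 − 1 − 1 = 3.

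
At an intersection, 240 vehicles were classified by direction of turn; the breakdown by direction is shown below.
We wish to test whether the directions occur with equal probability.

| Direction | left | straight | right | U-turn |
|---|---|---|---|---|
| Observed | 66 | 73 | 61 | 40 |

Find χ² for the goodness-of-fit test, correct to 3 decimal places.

Expected count for each of the 4 categories: 240/4 = 60.
cat           O        E   (O−E)²/E
left         66       60     0.6000
straight     73       60     2.8167
right        61       60     0.0167
U-turn       40       60     6.6667
Sum = 10.100

10.100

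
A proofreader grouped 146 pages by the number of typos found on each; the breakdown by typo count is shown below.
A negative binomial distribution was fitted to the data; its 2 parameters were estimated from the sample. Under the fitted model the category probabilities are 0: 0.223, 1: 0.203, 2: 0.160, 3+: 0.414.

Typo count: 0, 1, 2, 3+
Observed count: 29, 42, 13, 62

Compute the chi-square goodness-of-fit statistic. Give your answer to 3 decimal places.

10.180

Expected counts E_i = n·p_i: 146×0.223 = 32.558, 146×0.203 = 29.638, 146×0.160 = 23.36, 146×0.414 = 60.444.
χ² = (29−32.558)²/32.558 + (42−29.638)²/29.638 + (13−23.36)²/23.36 + (62−60.444)²/60.444
   = 0.3888 + 5.1562 + 4.5946 + 0.0401
Sum = 10.180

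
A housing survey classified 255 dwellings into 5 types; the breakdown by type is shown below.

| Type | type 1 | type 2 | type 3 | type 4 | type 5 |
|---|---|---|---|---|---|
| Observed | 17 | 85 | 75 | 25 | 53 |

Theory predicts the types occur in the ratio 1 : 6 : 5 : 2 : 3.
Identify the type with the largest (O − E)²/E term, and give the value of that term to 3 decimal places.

Ratio total = 17. Expected counts: 255×1/17 = 15, 255×6/17 = 90, 255×5/17 = 75, 255×2/17 = 30, 255×3/17 = 45.
type 1: (17 − 15)²/15 = 4/15 = 0.2667
type 2: (85 − 90)²/90 = 25/90 = 0.2778
type 3: (75 − 75)²/75 = 0/75 = 0.0000
type 4: (25 − 30)²/30 = 25/30 = 0.8333
type 5: (53 − 45)²/45 = 64/45 = 1.4222
The largest term is for type 5: 1.422.

type 5, 1.422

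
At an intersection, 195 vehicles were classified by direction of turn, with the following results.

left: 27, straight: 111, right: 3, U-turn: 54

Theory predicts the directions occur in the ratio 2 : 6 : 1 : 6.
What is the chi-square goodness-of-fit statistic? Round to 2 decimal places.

29.08

Ratio total = 15. Expected counts: 195×2/15 = 26, 195×6/15 = 78, 195×1/15 = 13, 195×6/15 = 78.
left: (27 − 26)²/26 = 1/26 = 0.038
straight: (111 − 78)²/78 = 1089/78 = 13.962
right: (3 − 13)²/13 = 100/13 = 7.692
U-turn: (54 − 78)²/78 = 576/78 = 7.385
Sum = 29.08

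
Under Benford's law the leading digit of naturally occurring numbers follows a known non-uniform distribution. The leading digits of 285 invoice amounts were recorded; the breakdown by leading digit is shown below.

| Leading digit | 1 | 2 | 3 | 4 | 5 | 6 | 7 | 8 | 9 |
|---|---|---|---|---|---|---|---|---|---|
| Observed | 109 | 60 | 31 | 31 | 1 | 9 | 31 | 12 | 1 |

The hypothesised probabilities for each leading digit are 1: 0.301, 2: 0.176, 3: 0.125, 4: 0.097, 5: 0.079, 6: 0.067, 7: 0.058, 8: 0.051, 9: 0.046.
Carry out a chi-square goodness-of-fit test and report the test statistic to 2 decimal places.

Expected counts E_i = n·p_i: 285×0.301 = 85.785, 285×0.176 = 50.16, 285×0.125 = 35.625, 285×0.097 = 27.645, 285×0.079 = 22.515, 285×0.067 = 19.095, 285×0.058 = 16.53, 285×0.051 = 14.535, 285×0.046 = 13.11.
cat         O        E   (O−E)²/E
1         109   85.785      6.282
2          60    50.16      1.930
3          31   35.625      0.600
4          31   27.645      0.407
5           1   22.515     20.559
6           9   19.095      5.337
7          31    16.53     12.667
8          12   14.535      0.442
9           1    13.11     11.186
Sum = 59.41

59.41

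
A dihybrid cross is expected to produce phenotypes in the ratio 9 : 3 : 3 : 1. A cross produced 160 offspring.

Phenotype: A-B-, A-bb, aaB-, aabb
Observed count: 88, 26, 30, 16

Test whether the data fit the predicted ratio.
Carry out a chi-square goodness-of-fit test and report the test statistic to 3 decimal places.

Ratio total = 16. Expected counts: 160×9/16 = 90, 160×3/16 = 30, 160×3/16 = 30, 160×1/16 = 10.
A-B-: (88 − 90)²/90 = 4/90 = 0.0444
A-bb: (26 − 30)²/30 = 16/30 = 0.5333
aaB-: (30 − 30)²/30 = 0/30 = 0.0000
aabb: (16 − 10)²/10 = 36/10 = 3.6000
Sum = 4.178

4.178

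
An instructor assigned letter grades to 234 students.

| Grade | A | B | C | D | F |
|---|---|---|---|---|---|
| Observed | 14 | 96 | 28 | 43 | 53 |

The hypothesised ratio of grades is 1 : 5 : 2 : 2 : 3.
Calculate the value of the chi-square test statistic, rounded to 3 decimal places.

Ratio total = 13. Expected counts: 234×1/13 = 18, 234×5/13 = 90, 234×2/13 = 36, 234×2/13 = 36, 234×3/13 = 54.
cat         O        E   (O−E)²/E
A          14       18     0.8889
B          96       90     0.4000
C          28       36     1.7778
D          43       36     1.3611
F          53       54     0.0185
Sum = 4.446

4.446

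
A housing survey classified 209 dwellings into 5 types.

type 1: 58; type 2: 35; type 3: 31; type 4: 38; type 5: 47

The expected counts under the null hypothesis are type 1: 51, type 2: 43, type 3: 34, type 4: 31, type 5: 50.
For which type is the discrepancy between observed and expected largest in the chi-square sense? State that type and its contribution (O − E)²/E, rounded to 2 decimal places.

type 4, 1.58

cat         O        E   (O−E)²/E
type 1     58       51      0.961
type 2     35       43      1.488
type 3     31       34      0.265
type 4     38       31      1.581
type 5     47       50      0.180
The largest term is for type 4: 1.58.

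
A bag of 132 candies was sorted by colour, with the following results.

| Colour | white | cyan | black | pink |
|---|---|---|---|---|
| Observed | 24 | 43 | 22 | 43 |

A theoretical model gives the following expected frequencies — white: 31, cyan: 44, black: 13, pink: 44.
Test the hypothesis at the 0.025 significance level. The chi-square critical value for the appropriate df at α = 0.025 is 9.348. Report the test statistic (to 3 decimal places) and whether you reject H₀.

cat         O        E   (O−E)²/E
white      24       31     1.5806
cyan       43       44     0.0227
black      22       13     6.2308
pink       43       44     0.0227
Sum = 7.857
df = 3. Since 7.857 < 9.348, we do not reject H₀.

7.857; do not reject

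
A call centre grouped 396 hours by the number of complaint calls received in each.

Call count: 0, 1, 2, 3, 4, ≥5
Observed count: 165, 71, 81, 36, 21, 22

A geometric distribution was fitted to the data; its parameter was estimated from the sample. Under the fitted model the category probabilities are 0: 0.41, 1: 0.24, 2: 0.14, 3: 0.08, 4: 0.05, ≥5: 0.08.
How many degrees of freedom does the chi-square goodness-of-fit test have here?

4

There are k = 6 categories and 1 parameter estimated from the data, so df = 6 − 1 − 1 = 4.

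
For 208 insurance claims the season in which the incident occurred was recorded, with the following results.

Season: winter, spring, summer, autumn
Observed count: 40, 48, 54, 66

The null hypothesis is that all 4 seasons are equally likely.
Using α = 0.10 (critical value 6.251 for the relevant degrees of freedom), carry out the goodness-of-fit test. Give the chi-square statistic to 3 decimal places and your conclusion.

6.923; reject

Expected count for each of the 4 categories: 208/4 = 52.
cat         O        E   (O−E)²/E
winter     40       52     2.7692
spring     48       52     0.3077
summer     54       52     0.0769
autumn     66       52     3.7692
Sum = 6.923
df = 3. Since 6.923 > 6.251, we reject H₀.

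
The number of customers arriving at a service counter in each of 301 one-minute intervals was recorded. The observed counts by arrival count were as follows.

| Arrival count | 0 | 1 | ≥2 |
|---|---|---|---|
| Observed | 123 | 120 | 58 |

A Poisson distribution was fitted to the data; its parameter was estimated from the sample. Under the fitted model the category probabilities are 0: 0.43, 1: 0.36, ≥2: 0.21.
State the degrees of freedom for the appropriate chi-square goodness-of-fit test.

1

There are k = 3 categories and 1 parameter estimated from the data, so df = 3 − 1 − 1 = 1.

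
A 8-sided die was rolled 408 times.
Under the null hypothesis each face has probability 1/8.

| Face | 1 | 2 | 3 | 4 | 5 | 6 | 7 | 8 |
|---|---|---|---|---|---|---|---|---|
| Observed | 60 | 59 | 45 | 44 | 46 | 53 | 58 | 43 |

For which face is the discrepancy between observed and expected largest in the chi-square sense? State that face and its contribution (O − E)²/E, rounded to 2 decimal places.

1, 1.59

Expected count for each of the 8 categories: 408/8 = 51.
1: (60 − 51)²/51 = 81/51 = 1.588
2: (59 − 51)²/51 = 64/51 = 1.255
3: (45 − 51)²/51 = 36/51 = 0.706
4: (44 − 51)²/51 = 49/51 = 0.961
5: (46 − 51)²/51 = 25/51 = 0.490
6: (53 − 51)²/51 = 4/51 = 0.078
7: (58 − 51)²/51 = 49/51 = 0.961
8: (43 − 51)²/51 = 64/51 = 1.255
The largest term is for 1: 1.59.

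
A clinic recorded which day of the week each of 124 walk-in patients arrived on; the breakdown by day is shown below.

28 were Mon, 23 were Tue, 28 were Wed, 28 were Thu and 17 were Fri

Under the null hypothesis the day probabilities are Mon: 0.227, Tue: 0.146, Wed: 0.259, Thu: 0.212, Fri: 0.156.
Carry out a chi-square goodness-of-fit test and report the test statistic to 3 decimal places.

Expected counts E_i = n·p_i: 124×0.227 = 28.148, 124×0.146 = 18.104, 124×0.259 = 32.116, 124×0.212 = 26.288, 124×0.156 = 19.344.
cat         O        E   (O−E)²/E
Mon        28   28.148     0.0008
Tue        23   18.104     1.3241
Wed        28   32.116     0.5275
Thu        28   26.288     0.1115
Fri        17   19.344     0.2840
Sum = 2.248

2.248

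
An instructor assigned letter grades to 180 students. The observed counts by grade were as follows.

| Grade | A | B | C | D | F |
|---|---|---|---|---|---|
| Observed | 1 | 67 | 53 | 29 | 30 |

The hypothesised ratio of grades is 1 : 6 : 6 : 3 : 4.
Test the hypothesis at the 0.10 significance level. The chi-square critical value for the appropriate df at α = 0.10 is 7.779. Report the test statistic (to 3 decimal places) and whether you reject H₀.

11.407; reject

Ratio total = 20. Expected counts: 180×1/20 = 9, 180×6/20 = 54, 180×6/20 = 54, 180×3/20 = 27, 180×4/20 = 36.
cat         O        E   (O−E)²/E
A           1        9     7.1111
B          67       54     3.1296
C          53       54     0.0185
D          29       27     0.1481
F          30       36     1.0000
Sum = 11.407
df = 4. Since 11.407 > 7.779, we reject H₀.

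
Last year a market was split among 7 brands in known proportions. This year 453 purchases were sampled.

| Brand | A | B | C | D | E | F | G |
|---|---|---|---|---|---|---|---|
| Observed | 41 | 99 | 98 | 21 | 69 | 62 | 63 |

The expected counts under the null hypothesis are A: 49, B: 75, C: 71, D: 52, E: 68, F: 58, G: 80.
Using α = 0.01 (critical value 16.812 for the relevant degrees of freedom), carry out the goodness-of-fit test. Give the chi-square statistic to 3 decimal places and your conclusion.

A: (41 − 49)²/49 = 64/49 = 1.3061
B: (99 − 75)²/75 = 576/75 = 7.6800
C: (98 − 71)²/71 = 729/71 = 10.2676
D: (21 − 52)²/52 = 961/52 = 18.4808
E: (69 − 68)²/68 = 1/68 = 0.0147
F: (62 − 58)²/58 = 16/58 = 0.2759
G: (63 − 80)²/80 = 289/80 = 3.6125
Sum = 41.638
df = 6. Since 41.638 > 16.812, we reject H₀.

41.638; reject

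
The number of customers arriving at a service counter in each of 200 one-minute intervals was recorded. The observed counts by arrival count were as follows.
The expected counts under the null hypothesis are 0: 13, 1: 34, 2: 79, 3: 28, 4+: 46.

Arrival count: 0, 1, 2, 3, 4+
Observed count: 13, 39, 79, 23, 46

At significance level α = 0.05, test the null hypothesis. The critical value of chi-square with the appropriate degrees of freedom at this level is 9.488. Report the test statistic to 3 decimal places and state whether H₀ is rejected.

1.628; do not reject

0: (13 − 13)²/13 = 0/13 = 0.0000
1: (39 − 34)²/34 = 25/34 = 0.7353
2: (79 − 79)²/79 = 0/79 = 0.0000
3: (23 − 28)²/28 = 25/28 = 0.8929
4+: (46 − 46)²/46 = 0/46 = 0.0000
Sum = 1.628
df = 4. Since 1.628 < 9.488, we do not reject H₀.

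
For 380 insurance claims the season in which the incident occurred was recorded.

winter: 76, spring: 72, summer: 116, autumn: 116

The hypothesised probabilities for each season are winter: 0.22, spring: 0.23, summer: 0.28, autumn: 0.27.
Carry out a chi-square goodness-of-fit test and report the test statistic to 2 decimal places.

6.02

Expected counts E_i = n·p_i: 380×0.22 = 83.6, 380×0.23 = 87.4, 380×0.28 = 106.4, 380×0.27 = 102.6.
cat         O        E   (O−E)²/E
winter     76     83.6      0.691
spring     72     87.4      2.714
summer    116    106.4      0.866
autumn    116    102.6      1.750
Sum = 6.02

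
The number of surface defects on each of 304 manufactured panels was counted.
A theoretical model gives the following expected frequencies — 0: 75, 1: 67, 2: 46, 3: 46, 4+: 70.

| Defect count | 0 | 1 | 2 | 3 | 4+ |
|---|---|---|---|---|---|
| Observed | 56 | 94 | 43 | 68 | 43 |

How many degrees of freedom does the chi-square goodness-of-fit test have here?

4

There are k = 5 categories and no parameters were estimated from the data, so df = 5 − 1 = 4.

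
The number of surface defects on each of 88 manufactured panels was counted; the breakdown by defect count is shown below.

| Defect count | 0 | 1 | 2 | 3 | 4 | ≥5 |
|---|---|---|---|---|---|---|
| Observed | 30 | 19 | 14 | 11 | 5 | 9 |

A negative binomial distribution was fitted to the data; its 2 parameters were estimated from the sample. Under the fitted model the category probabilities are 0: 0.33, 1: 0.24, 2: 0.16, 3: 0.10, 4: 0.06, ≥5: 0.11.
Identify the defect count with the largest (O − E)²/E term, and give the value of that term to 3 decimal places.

3, 0.550

Expected counts E_i = n·p_i: 88×0.33 = 29.04, 88×0.24 = 21.12, 88×0.16 = 14.08, 88×0.10 = 8.8, 88×0.06 = 5.28, 88×0.11 = 9.68.
0: (30 − 29.04)²/29.04 = 0.9216/29.04 = 0.0317
1: (19 − 21.12)²/21.12 = 4.4944/21.12 = 0.2128
2: (14 − 14.08)²/14.08 = 0.0064/14.08 = 0.0005
3: (11 − 8.8)²/8.8 = 4.84/8.8 = 0.5500
4: (5 − 5.28)²/5.28 = 0.0784/5.28 = 0.0148
≥5: (9 − 9.68)²/9.68 = 0.4624/9.68 = 0.0478
The largest term is for 3: 0.550.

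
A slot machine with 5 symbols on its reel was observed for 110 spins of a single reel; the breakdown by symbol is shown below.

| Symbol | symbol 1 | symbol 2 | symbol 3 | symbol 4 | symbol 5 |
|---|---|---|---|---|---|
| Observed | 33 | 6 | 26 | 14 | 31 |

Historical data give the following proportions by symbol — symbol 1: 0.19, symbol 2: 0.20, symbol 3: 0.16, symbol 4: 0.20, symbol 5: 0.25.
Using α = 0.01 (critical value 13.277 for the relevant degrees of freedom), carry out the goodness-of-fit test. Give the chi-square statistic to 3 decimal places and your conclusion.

26.005; reject

Expected counts E_i = n·p_i: 110×0.19 = 20.9, 110×0.20 = 22, 110×0.16 = 17.6, 110×0.20 = 22, 110×0.25 = 27.5.
cat           O        E   (O−E)²/E
symbol 1     33     20.9     7.0053
symbol 2      6       22    11.6364
symbol 3     26     17.6     4.0091
symbol 4     14       22     2.9091
symbol 5     31     27.5     0.4455
Sum = 26.005
df = 4. Since 26.005 > 13.277, we reject H₀.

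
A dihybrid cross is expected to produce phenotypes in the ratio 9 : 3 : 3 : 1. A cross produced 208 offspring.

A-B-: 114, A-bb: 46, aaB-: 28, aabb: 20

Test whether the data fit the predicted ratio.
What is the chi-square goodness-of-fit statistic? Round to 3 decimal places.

8.205

Ratio total = 16. Expected counts: 208×9/16 = 117, 208×3/16 = 39, 208×3/16 = 39, 208×1/16 = 13.
χ² = (114−117)²/117 + (46−39)²/39 + (28−39)²/39 + (20−13)²/13
   = 0.0769 + 1.2564 + 3.1026 + 3.7692
Sum = 8.205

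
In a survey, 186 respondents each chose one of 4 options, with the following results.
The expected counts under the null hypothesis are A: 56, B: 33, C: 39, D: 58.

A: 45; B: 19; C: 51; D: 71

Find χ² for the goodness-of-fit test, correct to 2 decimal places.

14.71

cat         O        E   (O−E)²/E
A          45       56      2.161
B          19       33      5.939
C          51       39      3.692
D          71       58      2.914
Sum = 14.71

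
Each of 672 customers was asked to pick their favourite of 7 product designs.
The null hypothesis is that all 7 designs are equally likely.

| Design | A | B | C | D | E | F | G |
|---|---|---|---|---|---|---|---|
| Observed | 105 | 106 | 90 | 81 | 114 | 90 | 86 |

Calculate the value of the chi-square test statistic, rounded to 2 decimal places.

Expected count for each of the 7 categories: 672/7 = 96.
A: (105 − 96)²/96 = 81/96 = 0.844
B: (106 − 96)²/96 = 100/96 = 1.042
C: (90 − 96)²/96 = 36/96 = 0.375
D: (81 − 96)²/96 = 225/96 = 2.344
E: (114 − 96)²/96 = 324/96 = 3.375
F: (90 − 96)²/96 = 36/96 = 0.375
G: (86 − 96)²/96 = 100/96 = 1.042
Sum = 9.40

9.40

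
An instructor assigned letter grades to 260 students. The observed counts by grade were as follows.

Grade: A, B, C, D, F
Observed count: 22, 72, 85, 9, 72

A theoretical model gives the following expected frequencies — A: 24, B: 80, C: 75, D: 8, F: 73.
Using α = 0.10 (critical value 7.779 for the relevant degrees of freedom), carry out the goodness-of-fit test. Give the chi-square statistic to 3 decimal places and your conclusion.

2.439; do not reject

χ² = (22−24)²/24 + (72−80)²/80 + (85−75)²/75 + (9−8)²/8 + (72−73)²/73
   = 0.1667 + 0.8000 + 1.3333 + 0.1250 + 0.0137
Sum = 2.439
df = 4. Since 2.439 < 7.779, we do not reject H₀.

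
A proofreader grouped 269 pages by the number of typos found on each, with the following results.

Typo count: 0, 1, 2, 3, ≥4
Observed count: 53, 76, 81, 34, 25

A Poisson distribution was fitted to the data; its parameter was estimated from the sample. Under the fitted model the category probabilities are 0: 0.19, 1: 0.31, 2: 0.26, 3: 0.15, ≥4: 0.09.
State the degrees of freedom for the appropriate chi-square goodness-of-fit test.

There are k = 5 categories and 1 parameter estimated from the data, so df = 5 − 1 − 1 = 3.

3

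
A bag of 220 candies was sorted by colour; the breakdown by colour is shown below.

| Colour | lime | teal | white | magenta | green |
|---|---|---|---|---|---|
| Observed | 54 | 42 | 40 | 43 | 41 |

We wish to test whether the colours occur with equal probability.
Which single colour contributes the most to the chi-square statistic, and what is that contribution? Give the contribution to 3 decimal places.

lime, 2.273

Expected count for each of the 5 categories: 220/5 = 44.
lime: (54 − 44)²/44 = 100/44 = 2.2727
teal: (42 − 44)²/44 = 4/44 = 0.0909
white: (40 − 44)²/44 = 16/44 = 0.3636
magenta: (43 − 44)²/44 = 1/44 = 0.0227
green: (41 − 44)²/44 = 9/44 = 0.2045
The largest term is for lime: 2.273.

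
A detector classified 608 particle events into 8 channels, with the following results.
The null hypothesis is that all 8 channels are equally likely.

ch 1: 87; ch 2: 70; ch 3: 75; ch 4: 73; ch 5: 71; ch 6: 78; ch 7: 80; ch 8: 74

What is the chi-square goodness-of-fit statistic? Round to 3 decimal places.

2.842

Under H₀ each category has probability 1/8, so each expected count is 608/8 = 76.
χ² = (87−76)²/76 + (70−76)²/76 + (75−76)²/76 + (73−76)²/76 + (71−76)²/76 + (78−76)²/76 + (80−76)²/76 + (74−76)²/76
   = 1.5921 + 0.4737 + 0.0132 + 0.1184 + 0.3289 + 0.0526 + 0.2105 + 0.0526
Sum = 2.842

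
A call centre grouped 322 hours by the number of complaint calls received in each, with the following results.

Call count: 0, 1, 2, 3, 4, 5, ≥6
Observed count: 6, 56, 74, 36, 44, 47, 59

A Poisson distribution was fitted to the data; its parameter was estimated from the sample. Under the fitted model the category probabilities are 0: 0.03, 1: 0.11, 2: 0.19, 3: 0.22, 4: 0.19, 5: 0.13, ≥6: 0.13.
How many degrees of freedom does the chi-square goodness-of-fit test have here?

There are k = 7 categories and 1 parameter estimated from the data, so df = 7 − 1 − 1 = 5.

5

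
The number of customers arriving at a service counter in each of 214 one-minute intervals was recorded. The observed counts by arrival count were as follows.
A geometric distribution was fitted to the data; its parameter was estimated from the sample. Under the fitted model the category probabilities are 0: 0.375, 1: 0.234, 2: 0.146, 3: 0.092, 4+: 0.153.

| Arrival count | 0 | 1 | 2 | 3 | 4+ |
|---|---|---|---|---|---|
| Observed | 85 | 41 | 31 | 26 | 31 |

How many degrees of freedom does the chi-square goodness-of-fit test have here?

There are k = 5 categories and 1 parameter estimated from the data, so df = 5 − 1 − 1 = 3.

3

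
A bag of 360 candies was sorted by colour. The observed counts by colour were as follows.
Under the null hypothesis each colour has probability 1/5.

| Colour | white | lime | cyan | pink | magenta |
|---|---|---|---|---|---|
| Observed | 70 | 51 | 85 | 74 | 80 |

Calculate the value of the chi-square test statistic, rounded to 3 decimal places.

Expected count for each of the 5 categories: 360/5 = 72.
χ² = (70−72)²/72 + (51−72)²/72 + (85−72)²/72 + (74−72)²/72 + (80−72)²/72
   = 0.0556 + 6.1250 + 2.3472 + 0.0556 + 0.8889
Sum = 9.472

9.472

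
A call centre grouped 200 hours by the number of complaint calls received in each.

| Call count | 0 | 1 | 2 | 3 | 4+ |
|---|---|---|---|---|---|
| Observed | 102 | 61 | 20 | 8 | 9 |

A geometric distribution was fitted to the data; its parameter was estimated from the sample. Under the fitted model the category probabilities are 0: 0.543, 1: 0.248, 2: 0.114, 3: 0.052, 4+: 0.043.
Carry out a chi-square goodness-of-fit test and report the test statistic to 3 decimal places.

Expected counts E_i = n·p_i: 200×0.543 = 108.6, 200×0.248 = 49.6, 200×0.114 = 22.8, 200×0.052 = 10.4, 200×0.043 = 8.6.
χ² = (102−108.6)²/108.6 + (61−49.6)²/49.6 + (20−22.8)²/22.8 + (8−10.4)²/10.4 + (9−8.6)²/8.6
   = 0.4011 + 2.6202 + 0.3439 + 0.5538 + 0.0186
Sum = 3.938

3.938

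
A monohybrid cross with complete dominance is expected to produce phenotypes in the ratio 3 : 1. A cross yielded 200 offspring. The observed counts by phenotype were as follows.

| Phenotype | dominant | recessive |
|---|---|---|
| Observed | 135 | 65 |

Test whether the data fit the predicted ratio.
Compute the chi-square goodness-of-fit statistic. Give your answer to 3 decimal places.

Ratio total = 4. Expected counts: 200×3/4 = 150, 200×1/4 = 50.
dominant: (135 − 150)²/150 = 225/150 = 1.5000
recessive: (65 − 50)²/50 = 225/50 = 4.5000
Sum = 6.000

6.000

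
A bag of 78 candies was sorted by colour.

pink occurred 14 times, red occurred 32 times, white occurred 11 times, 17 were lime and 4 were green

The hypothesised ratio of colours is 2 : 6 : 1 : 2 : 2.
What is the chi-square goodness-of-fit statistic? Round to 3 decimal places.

Ratio total = 13. Expected counts: 78×2/13 = 12, 78×6/13 = 36, 78×1/13 = 6, 78×2/13 = 12, 78×2/13 = 12.
cat         O        E   (O−E)²/E
pink       14       12     0.3333
red        32       36     0.4444
white      11        6     4.1667
lime       17       12     2.0833
green       4       12     5.3333
Sum = 12.361

12.361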